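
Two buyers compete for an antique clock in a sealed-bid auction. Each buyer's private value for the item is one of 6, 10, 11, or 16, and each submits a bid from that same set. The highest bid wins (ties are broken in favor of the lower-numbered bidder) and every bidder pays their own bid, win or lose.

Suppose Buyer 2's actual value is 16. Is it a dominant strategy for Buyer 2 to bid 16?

No

Consider the case where Buyer 1 bids 6.
Truthful bid 16: wins, pays 16, utility 16 - 16 = 0.
Bid 10 instead: wins, pays 10, utility 16 - 10 = 6.
Since 6 > 0, bidding 10 is strictly better here, so truthful bidding is not dominant.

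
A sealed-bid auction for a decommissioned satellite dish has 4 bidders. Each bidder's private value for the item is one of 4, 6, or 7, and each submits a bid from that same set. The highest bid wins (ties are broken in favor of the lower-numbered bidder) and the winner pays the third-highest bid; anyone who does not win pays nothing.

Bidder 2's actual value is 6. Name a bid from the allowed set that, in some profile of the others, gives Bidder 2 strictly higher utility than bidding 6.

Suppose Bidder 1 bids 4, Bidder 3 bids 4 and Bidder 4 bids 7.
Bid 6: loses, pays 0, utility 0.
Bid 7: wins, pays 4, utility 6 - 4 = 2.
So bidding 7 beats truth here (2 > 0).

7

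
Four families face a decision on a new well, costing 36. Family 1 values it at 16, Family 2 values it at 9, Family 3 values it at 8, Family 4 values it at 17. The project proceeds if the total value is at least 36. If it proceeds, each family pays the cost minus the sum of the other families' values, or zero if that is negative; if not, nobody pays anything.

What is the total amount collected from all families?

5

Total value 50 ≥ cost 36, so it is built.
Family 1: others sum to 34; max(0, 36 - 34) = 2.
Family 2: others sum to 41; max(0, 36 - 41) = 0.
Family 3: others sum to 42; max(0, 36 - 42) = 0.
Family 4: others sum to 33; max(0, 36 - 33) = 3.
Total collected = 2 + 0 + 0 + 3 = 5.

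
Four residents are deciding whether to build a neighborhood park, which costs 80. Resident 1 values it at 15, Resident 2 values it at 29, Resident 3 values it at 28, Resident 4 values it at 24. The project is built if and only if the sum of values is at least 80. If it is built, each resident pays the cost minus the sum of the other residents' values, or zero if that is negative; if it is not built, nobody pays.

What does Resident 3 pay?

Total value 96 ≥ cost 80, so the project is built.
The other residents' values sum to 68.
Cost minus that sum is 80 - 68 = 12.

12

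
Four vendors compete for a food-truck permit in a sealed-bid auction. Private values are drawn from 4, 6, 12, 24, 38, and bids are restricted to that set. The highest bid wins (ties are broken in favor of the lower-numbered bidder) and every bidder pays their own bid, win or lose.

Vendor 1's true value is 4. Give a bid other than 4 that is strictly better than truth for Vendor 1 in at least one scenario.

Suppose Vendor 2 bids 4, Vendor 3 bids 4 and Vendor 4 bids 6.
Bid 4: loses but pays 4, utility -4.
Bid 6: wins, pays 6, utility 4 - 6 = -2.
So bidding 6 beats truth here (-2 > -4).

6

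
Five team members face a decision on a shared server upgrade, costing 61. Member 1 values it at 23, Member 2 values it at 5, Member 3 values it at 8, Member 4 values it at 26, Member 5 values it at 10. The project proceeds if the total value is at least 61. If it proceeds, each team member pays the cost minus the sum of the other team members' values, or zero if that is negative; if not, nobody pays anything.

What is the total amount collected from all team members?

27

Total value 72 ≥ cost 61, so it is built.
Member 1: others sum to 49; max(0, 61 - 49) = 12.
Member 2: others sum to 67; max(0, 61 - 67) = 0.
Member 3: others sum to 64; max(0, 61 - 64) = 0.
Member 4: others sum to 46; max(0, 61 - 46) = 15.
Member 5: others sum to 62; max(0, 61 - 62) = 0.
Total collected = 12 + 0 + 0 + 15 + 0 = 27.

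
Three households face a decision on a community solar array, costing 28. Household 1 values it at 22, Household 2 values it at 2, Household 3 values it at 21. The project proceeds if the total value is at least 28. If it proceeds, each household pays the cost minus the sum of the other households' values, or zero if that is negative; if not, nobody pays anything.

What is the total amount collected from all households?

Total value 45 ≥ cost 28, so it is built.
Household 1: others sum to 23; max(0, 28 - 23) = 5.
Household 2: others sum to 43; max(0, 28 - 43) = 0.
Household 3: others sum to 24; max(0, 28 - 24) = 4.
Total collected = 5 + 0 + 4 = 9.

9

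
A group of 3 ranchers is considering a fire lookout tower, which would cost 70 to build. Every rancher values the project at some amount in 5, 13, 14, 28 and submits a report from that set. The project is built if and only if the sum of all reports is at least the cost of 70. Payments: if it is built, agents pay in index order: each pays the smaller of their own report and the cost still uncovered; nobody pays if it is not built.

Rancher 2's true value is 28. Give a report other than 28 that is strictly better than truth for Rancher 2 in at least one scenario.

Suppose Rancher 1 reports 28 and Rancher 3 reports 28.
Report 28: project built, pays 28, utility 28 - 28 = 0.
Report 14: project built, pays 14, utility 28 - 14 = 14.
So reporting 14 beats truth here (14 > 0).

14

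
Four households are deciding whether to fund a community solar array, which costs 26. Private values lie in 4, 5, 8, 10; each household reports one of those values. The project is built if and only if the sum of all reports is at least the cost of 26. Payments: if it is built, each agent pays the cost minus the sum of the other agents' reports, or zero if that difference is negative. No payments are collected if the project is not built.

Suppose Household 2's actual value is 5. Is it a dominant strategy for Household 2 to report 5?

Check each profile of the others' reports and compare truth against every alternative report.
Others report (8, 8, 10): truth gives 5, best alternative gives 5.
Others report (8, 10, 8): truth gives 5, best alternative gives 5.
Others report (8, 10, 10): truth gives 5, best alternative gives 5.
Others report (10, 8, 8): truth gives 5, best alternative gives 5.
Others report (10, 8, 10): truth gives 5, best alternative gives 5.
Others report (10, 10, 8): truth gives 5, best alternative gives 5.
(Remaining 58 profiles checked similarly; truth is weakly best in each.)
In every case the truthful report is at least as good as any alternative, so it is a dominant strategy.

Yes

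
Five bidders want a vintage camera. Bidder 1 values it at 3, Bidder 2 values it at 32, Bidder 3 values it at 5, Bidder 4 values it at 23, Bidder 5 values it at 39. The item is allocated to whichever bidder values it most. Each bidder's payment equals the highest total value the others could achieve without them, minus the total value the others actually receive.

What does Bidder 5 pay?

32

Bidder 5 has the highest value and receives the item.
Without Bidder 5, the item would go to the next-highest value, 32, so the others could achieve 32.
With Bidder 5 present and winning, the others receive nothing, so their total is 0.
Payment = 32 - 0 = 32.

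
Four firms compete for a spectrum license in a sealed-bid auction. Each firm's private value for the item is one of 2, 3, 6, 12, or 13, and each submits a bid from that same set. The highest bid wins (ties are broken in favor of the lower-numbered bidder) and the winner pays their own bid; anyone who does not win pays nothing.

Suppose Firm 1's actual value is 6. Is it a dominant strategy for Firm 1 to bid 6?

No

Consider the case where Firm 2 bids 2, Firm 3 bids 2 and Firm 4 bids 2.
Truthful bid 6: wins, pays 6, utility 6 - 6 = 0.
Bid 2 instead: wins, pays 2, utility 6 - 2 = 4.
Since 4 > 0, bidding 2 is strictly better here, so truthful bidding is not dominant.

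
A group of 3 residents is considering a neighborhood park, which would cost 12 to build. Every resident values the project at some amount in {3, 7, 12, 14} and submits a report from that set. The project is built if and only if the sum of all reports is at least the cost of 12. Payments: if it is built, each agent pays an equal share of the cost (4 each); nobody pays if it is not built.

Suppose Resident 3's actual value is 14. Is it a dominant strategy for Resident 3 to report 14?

Check each profile of the others' reports and compare truth against every alternative report.
Others report (3, 3): truth gives 10, best alternative gives 10.
Others report (3, 7): truth gives 10, best alternative gives 10.
Others report (3, 12): truth gives 10, best alternative gives 10.
Others report (3, 14): truth gives 10, best alternative gives 10.
Others report (7, 3): truth gives 10, best alternative gives 10.
Others report (7, 7): truth gives 10, best alternative gives 10.
(Remaining 10 profiles checked similarly; truth is weakly best in each.)
In every case the truthful report is at least as good as any alternative, so it is a dominant strategy.

Yes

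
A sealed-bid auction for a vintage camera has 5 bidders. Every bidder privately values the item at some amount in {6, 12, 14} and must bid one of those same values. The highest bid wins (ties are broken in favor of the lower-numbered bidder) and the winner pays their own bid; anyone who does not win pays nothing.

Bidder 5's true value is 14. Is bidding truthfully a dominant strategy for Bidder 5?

No

Consider the case where Bidder 1 bids 6, Bidder 2 bids 6, Bidder 3 bids 6 and Bidder 4 bids 6.
Truthful bid 14: wins, pays 14, utility 14 - 14 = 0.
Bid 12 instead: wins, pays 12, utility 14 - 12 = 2.
Since 2 > 0, bidding 12 is strictly better here, so truthful bidding is not dominant.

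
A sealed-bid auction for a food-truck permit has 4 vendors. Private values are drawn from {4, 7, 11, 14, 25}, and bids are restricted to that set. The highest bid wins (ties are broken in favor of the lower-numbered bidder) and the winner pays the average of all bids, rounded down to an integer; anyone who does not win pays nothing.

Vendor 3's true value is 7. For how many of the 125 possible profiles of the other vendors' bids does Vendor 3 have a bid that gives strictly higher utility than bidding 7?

2

Others bid (4, 7, 4): truth gives 0; bid 11 gives 1 > 0. Violating.
Others bid (7, 4, 4): truth gives 0; bid 11 gives 1 > 0. Violating.
Others bid (4, 4, 4): truth gives 3; no alternative beats it.
Others bid (4, 4, 7): truth gives 2; no alternative beats it.
(Checking all 125 profiles: 2 have a profitable deviation, 123 do not.)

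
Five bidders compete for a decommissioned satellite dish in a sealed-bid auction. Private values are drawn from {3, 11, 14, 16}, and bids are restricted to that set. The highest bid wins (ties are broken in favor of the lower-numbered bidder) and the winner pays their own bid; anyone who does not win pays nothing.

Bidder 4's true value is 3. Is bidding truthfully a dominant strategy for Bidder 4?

Yes

Check each profile of the others' bids and compare truth against every alternative bid.
Others bid (3, 3, 3, 3): truth gives 0, best alternative gives -8.
Others bid (3, 3, 3, 11): truth gives 0, best alternative gives -8.
Others bid (3, 3, 3, 14): truth gives 0, best alternative gives 0.
Others bid (3, 3, 3, 16): truth gives 0, best alternative gives 0.
Others bid (3, 3, 11, 3): truth gives 0, best alternative gives 0.
Others bid (3, 3, 11, 11): truth gives 0, best alternative gives 0.
(Remaining 250 profiles checked similarly; truth is weakly best in each.)
In every case the truthful bid is at least as good as any alternative, so it is a dominant strategy.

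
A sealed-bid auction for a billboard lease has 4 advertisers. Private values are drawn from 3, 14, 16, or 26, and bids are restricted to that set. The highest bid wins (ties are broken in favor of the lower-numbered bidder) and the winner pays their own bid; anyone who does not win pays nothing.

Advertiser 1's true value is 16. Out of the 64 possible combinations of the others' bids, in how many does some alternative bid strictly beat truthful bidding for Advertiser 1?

8

Others bid (3, 3, 3): truth gives 0; bid 3 gives 13 > 0. Violating.
Others bid (3, 3, 14): truth gives 0; bid 14 gives 2 > 0. Violating.
Others bid (3, 14, 3): truth gives 0; bid 14 gives 2 > 0. Violating.
Others bid (3, 14, 14): truth gives 0; bid 14 gives 2 > 0. Violating.
Others bid (3, 3, 16): truth gives 0; no alternative beats it.
Others bid (3, 3, 26): truth gives 0; no alternative beats it.
(Checking all 64 profiles: 8 have a profitable deviation, 56 do not.)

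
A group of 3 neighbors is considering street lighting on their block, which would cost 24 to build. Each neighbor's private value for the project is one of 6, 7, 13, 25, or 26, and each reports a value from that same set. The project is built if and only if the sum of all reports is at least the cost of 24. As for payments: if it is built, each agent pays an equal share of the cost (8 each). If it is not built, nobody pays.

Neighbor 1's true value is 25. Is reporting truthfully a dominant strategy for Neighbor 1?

Yes

Check each profile of the others' reports and compare truth against every alternative report.
Others report (6, 6): truth gives 17, best alternative gives 17.
Others report (6, 7): truth gives 17, best alternative gives 17.
Others report (6, 13): truth gives 17, best alternative gives 17.
Others report (6, 25): truth gives 17, best alternative gives 17.
Others report (6, 26): truth gives 17, best alternative gives 17.
Others report (7, 6): truth gives 17, best alternative gives 17.
(Remaining 19 profiles checked similarly; truth is weakly best in each.)
In every case the truthful report is at least as good as any alternative, so it is a dominant strategy.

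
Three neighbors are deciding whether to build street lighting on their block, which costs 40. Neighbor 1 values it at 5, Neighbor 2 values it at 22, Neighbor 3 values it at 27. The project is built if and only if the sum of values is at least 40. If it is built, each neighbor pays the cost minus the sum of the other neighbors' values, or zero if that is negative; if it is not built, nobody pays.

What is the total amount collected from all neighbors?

Total value 54 ≥ cost 40, so it is built.
Neighbor 1: others sum to 49; max(0, 40 - 49) = 0.
Neighbor 2: others sum to 32; max(0, 40 - 32) = 8.
Neighbor 3: others sum to 27; max(0, 40 - 27) = 13.
Total collected = 0 + 8 + 13 = 21.

21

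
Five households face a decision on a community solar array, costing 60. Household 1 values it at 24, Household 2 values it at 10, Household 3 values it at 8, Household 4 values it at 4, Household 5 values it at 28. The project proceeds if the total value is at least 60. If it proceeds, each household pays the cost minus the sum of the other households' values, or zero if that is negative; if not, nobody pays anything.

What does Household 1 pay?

10

Total value 74 ≥ cost 60, so the project is built.
The other households' values sum to 50.
Cost minus that sum is 60 - 50 = 10.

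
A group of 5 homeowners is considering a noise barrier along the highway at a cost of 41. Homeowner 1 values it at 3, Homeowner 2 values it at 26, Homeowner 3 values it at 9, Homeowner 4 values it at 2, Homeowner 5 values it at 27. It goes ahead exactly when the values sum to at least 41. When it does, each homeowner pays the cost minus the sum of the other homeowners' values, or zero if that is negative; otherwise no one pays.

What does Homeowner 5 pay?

Total value 67 ≥ cost 41, so the project is built.
The other homeowners' values sum to 40.
Cost minus that sum is 41 - 40 = 1.

1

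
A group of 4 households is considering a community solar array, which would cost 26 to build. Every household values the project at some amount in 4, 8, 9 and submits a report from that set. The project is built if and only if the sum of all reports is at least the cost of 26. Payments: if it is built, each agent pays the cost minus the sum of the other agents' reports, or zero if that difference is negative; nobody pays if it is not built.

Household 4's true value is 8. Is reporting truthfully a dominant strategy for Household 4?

Yes

Check each profile of the others' reports and compare truth against every alternative report.
Others report (8, 9, 9): truth gives 8, best alternative gives 8.
Others report (9, 8, 9): truth gives 8, best alternative gives 8.
Others report (9, 9, 8): truth gives 8, best alternative gives 8.
Others report (9, 9, 9): truth gives 8, best alternative gives 8.
Others report (8, 8, 9): truth gives 7, best alternative gives 7.
Others report (8, 9, 8): truth gives 7, best alternative gives 7.
(Remaining 21 profiles checked similarly; truth is weakly best in each.)
In every case the truthful report is at least as good as any alternative, so it is a dominant strategy.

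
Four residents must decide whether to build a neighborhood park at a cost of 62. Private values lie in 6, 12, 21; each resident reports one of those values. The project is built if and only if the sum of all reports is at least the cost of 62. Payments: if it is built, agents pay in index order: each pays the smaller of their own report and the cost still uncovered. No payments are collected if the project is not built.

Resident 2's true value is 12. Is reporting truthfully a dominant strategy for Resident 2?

Consider the case where Resident 1 reports 21, Resident 3 reports 21 and Resident 4 reports 21.
Truthful report 12: project built, pays 12, utility 12 - 12 = 0.
Report 6 instead: project built, pays 6, utility 12 - 6 = 6.
Since 6 > 0, reporting 6 is strictly better here, so truthful reporting is not dominant.

No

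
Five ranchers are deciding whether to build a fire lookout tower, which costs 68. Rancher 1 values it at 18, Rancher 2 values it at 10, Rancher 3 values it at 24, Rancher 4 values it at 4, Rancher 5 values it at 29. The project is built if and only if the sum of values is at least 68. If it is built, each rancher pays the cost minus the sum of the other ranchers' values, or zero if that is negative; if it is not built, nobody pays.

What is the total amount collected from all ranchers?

Total value 85 ≥ cost 68, so it is built.
Rancher 1: others sum to 67; max(0, 68 - 67) = 1.
Rancher 2: others sum to 75; max(0, 68 - 75) = 0.
Rancher 3: others sum to 61; max(0, 68 - 61) = 7.
Rancher 4: others sum to 81; max(0, 68 - 81) = 0.
Rancher 5: others sum to 56; max(0, 68 - 56) = 12.
Total collected = 1 + 0 + 7 + 0 + 12 = 20.

20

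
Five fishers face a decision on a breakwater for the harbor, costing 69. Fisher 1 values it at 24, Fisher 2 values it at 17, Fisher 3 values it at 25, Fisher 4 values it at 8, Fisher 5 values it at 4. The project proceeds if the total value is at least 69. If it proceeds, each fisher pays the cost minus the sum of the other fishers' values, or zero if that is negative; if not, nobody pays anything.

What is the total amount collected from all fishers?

Total value 78 ≥ cost 69, so it is built.
Fisher 1: others sum to 54; max(0, 69 - 54) = 15.
Fisher 2: others sum to 61; max(0, 69 - 61) = 8.
Fisher 3: others sum to 53; max(0, 69 - 53) = 16.
Fisher 4: others sum to 70; max(0, 69 - 70) = 0.
Fisher 5: others sum to 74; max(0, 69 - 74) = 0.
Total collected = 15 + 8 + 16 + 0 + 0 = 39.

39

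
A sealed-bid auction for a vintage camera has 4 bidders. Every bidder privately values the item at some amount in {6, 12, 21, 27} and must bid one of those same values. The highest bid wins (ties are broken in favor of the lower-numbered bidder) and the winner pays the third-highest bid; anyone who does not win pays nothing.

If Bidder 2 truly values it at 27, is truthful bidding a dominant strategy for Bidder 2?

Yes

Check each profile of the others' bids and compare truth against every alternative bid.
Others bid (6, 6, 27): truth gives 21, best alternative gives 0.
Others bid (6, 27, 6): truth gives 21, best alternative gives 0.
Others bid (21, 6, 6): truth gives 21, best alternative gives 0.
Others bid (6, 12, 27): truth gives 15, best alternative gives 0.
Others bid (6, 27, 12): truth gives 15, best alternative gives 0.
Others bid (12, 6, 27): truth gives 15, best alternative gives 0.
(Remaining 58 profiles checked similarly; truth is weakly best in each.)
In every case the truthful bid is at least as good as any alternative, so it is a dominant strategy.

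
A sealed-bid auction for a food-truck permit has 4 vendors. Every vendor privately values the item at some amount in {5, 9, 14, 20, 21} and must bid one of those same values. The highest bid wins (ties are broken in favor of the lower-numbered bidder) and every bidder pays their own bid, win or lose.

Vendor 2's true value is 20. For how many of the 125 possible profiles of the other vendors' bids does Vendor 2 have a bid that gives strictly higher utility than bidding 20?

95

Others bid (5, 5, 5): truth gives 0; bid 9 gives 11 > 0. Violating.
Others bid (5, 5, 9): truth gives 0; bid 9 gives 11 > 0. Violating.
Others bid (5, 5, 14): truth gives 0; bid 14 gives 6 > 0. Violating.
Others bid (5, 5, 21): truth gives -20; bid 21 gives -1 > -20. Violating.
Others bid (5, 5, 20): truth gives 0; no alternative beats it.
Others bid (5, 9, 20): truth gives 0; no alternative beats it.
(Checking all 125 profiles: 95 have a profitable deviation, 30 do not.)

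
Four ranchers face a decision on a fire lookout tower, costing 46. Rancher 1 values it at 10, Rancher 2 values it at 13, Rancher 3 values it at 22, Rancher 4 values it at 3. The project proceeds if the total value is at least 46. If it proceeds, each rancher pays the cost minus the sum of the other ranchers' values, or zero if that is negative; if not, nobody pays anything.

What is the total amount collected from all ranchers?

Total value 48 ≥ cost 46, so it is built.
Rancher 1: others sum to 38; max(0, 46 - 38) = 8.
Rancher 2: others sum to 35; max(0, 46 - 35) = 11.
Rancher 3: others sum to 26; max(0, 46 - 26) = 20.
Rancher 4: others sum to 45; max(0, 46 - 45) = 1.
Total collected = 8 + 11 + 20 + 1 = 40.

40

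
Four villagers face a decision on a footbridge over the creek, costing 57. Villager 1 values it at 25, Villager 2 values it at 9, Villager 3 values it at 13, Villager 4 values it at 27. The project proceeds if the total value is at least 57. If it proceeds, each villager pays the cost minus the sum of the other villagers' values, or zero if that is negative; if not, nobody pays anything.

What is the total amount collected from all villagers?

18

Total value 74 ≥ cost 57, so it is built.
Villager 1: others sum to 49; max(0, 57 - 49) = 8.
Villager 2: others sum to 65; max(0, 57 - 65) = 0.
Villager 3: others sum to 61; max(0, 57 - 61) = 0.
Villager 4: others sum to 47; max(0, 57 - 47) = 10.
Total collected = 8 + 0 + 0 + 10 = 18.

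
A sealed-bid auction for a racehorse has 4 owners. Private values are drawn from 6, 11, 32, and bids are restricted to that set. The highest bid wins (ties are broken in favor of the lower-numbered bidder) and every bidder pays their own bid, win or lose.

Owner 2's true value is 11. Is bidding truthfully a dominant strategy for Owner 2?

Consider the case where Owner 1 bids 6, Owner 3 bids 6 and Owner 4 bids 32.
Truthful bid 11: loses but pays 11, utility -11.
Bid 6 instead: loses but pays 6, utility -6.
Since -6 > -11, bidding 6 is strictly better here, so truthful bidding is not dominant.

No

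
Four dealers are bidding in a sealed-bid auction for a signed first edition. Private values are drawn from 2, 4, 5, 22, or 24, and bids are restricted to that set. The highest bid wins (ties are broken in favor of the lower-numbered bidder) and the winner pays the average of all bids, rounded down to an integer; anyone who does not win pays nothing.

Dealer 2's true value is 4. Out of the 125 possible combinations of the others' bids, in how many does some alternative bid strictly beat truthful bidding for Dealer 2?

Others bid (2, 2, 5): truth gives 0; bid 5 gives 1 > 0. Violating.
Others bid (2, 5, 2): truth gives 0; bid 5 gives 1 > 0. Violating.
Others bid (4, 2, 2): truth gives 0; bid 5 gives 1 > 0. Violating.
Others bid (4, 2, 4): truth gives 0; bid 5 gives 1 > 0. Violating.
Others bid (2, 2, 2): truth gives 2; no alternative beats it.
Others bid (2, 2, 4): truth gives 1; no alternative beats it.
(Checking all 125 profiles: 5 have a profitable deviation, 120 do not.)

5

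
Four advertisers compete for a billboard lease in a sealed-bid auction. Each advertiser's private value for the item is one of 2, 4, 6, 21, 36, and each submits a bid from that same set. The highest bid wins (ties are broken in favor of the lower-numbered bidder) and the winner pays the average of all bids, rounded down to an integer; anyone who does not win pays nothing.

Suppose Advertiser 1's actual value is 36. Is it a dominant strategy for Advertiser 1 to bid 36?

No

Consider the case where Advertiser 2 bids 2, Advertiser 3 bids 2 and Advertiser 4 bids 2.
Truthful bid 36: wins, pays 10, utility 36 - 10 = 26.
Bid 2 instead: wins, pays 2, utility 36 - 2 = 34.
Since 34 > 26, bidding 2 is strictly better here, so truthful bidding is not dominant.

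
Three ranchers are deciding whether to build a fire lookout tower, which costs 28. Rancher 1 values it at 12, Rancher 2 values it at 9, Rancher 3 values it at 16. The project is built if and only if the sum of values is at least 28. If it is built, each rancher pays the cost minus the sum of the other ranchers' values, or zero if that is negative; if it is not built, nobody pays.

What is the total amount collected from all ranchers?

10

Total value 37 ≥ cost 28, so it is built.
Rancher 1: others sum to 25; max(0, 28 - 25) = 3.
Rancher 2: others sum to 28; max(0, 28 - 28) = 0.
Rancher 3: others sum to 21; max(0, 28 - 21) = 7.
Total collected = 3 + 0 + 7 = 10.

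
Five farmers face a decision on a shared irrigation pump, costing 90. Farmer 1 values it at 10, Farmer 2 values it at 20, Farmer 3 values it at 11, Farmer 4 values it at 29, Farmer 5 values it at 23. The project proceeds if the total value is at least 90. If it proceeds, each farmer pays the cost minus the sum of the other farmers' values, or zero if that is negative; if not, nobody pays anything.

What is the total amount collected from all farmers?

Total value 93 ≥ cost 90, so it is built.
Farmer 1: others sum to 83; max(0, 90 - 83) = 7.
Farmer 2: others sum to 73; max(0, 90 - 73) = 17.
Farmer 3: others sum to 82; max(0, 90 - 82) = 8.
Farmer 4: others sum to 64; max(0, 90 - 64) = 26.
Farmer 5: others sum to 70; max(0, 90 - 70) = 20.
Total collected = 7 + 17 + 8 + 26 + 20 = 78.

78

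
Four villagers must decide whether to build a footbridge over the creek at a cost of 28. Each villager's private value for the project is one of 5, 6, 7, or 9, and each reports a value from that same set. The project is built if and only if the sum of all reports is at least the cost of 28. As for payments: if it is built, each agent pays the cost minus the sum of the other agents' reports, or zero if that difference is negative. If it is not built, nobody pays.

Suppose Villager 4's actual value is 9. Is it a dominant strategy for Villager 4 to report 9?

Check each profile of the others' reports and compare truth against every alternative report.
Others report (5, 6, 9): truth gives 1, best alternative gives 0.
Others report (5, 9, 6): truth gives 1, best alternative gives 0.
Others report (6, 5, 9): truth gives 1, best alternative gives 0.
Others report (6, 7, 7): truth gives 1, best alternative gives 0.
Others report (6, 9, 5): truth gives 1, best alternative gives 0.
Others report (7, 6, 7): truth gives 1, best alternative gives 0.
(Remaining 58 profiles checked similarly; truth is weakly best in each.)
In every case the truthful report is at least as good as any alternative, so it is a dominant strategy.

Yes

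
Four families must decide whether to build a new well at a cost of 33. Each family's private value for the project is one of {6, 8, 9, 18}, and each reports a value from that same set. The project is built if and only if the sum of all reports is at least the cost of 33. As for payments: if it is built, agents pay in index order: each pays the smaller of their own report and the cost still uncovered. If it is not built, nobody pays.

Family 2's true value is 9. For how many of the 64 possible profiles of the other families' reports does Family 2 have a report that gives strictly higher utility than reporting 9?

44

Others report (6, 6, 18): truth gives 0; report 6 gives 3 > 0. Violating.
Others report (6, 8, 18): truth gives 0; report 6 gives 3 > 0. Violating.
Others report (6, 9, 18): truth gives 0; report 6 gives 3 > 0. Violating.
Others report (6, 18, 6): truth gives 0; report 6 gives 3 > 0. Violating.
Others report (6, 6, 6): truth gives 0; no alternative beats it.
Others report (6, 6, 8): truth gives 0; no alternative beats it.
(Checking all 64 profiles: 44 have a profitable deviation, 20 do not.)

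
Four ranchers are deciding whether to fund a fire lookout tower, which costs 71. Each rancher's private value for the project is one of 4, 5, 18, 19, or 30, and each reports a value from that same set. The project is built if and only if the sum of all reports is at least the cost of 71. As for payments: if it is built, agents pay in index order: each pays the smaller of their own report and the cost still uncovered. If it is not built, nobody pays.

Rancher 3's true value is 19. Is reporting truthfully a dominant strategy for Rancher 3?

No

Consider the case where Rancher 1 reports 4, Rancher 2 reports 19 and Rancher 4 reports 30.
Truthful report 19: project built, pays 19, utility 19 - 19 = 0.
Report 18 instead: project built, pays 18, utility 19 - 18 = 1.
Since 1 > 0, reporting 18 is strictly better here, so truthful reporting is not dominant.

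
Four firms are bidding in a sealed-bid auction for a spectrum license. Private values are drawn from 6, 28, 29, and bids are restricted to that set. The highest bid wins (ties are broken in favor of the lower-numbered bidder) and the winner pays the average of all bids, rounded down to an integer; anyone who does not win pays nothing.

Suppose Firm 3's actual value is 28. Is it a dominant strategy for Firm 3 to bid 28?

No

Consider the case where Firm 1 bids 6, Firm 2 bids 6 and Firm 4 bids 29.
Truthful bid 28: loses, pays 0, utility 0.
Bid 29 instead: wins, pays 17, utility 28 - 17 = 11.
Since 11 > 0, bidding 29 is strictly better here, so truthful bidding is not dominant.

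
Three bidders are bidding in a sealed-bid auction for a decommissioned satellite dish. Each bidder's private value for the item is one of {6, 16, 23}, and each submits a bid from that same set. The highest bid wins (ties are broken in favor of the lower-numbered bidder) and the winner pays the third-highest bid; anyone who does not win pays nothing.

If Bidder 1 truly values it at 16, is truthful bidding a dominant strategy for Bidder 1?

Consider the case where Bidder 2 bids 6 and Bidder 3 bids 23.
Truthful bid 16: loses, pays 0, utility 0.
Bid 23 instead: wins, pays 6, utility 16 - 6 = 10.
Since 10 > 0, bidding 23 is strictly better here, so truthful bidding is not dominant.

No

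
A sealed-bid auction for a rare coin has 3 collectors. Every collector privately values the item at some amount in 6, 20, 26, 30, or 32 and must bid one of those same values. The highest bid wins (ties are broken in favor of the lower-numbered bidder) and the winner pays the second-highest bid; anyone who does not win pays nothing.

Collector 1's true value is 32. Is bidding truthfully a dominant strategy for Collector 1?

Check each profile of the others' bids and compare truth against every alternative bid.
Others bid (6, 6): truth gives 26, best alternative gives 26.
Others bid (6, 20): truth gives 12, best alternative gives 12.
Others bid (20, 6): truth gives 12, best alternative gives 12.
Others bid (20, 20): truth gives 12, best alternative gives 12.
Others bid (6, 26): truth gives 6, best alternative gives 6.
Others bid (20, 26): truth gives 6, best alternative gives 6.
(Remaining 19 profiles checked similarly; truth is weakly best in each.)
In every case the truthful bid is at least as good as any alternative, so it is a dominant strategy.

Yes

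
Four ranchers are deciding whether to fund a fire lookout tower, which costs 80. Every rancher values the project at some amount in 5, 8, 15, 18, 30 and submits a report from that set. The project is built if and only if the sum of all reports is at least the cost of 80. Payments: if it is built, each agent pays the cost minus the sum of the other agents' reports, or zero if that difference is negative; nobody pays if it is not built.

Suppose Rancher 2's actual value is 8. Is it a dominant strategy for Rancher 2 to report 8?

Check each profile of the others' reports and compare truth against every alternative report.
Others report (30, 30, 30): truth gives 8, best alternative gives 8.
Others report (18, 30, 30): truth gives 6, best alternative gives 6.
Others report (30, 18, 30): truth gives 6, best alternative gives 6.
Others report (30, 30, 18): truth gives 6, best alternative gives 6.
Others report (15, 30, 30): truth gives 3, best alternative gives 3.
Others report (30, 15, 30): truth gives 3, best alternative gives 3.
(Remaining 119 profiles checked similarly; truth is weakly best in each.)
In every case the truthful report is at least as good as any alternative, so it is a dominant strategy.

Yes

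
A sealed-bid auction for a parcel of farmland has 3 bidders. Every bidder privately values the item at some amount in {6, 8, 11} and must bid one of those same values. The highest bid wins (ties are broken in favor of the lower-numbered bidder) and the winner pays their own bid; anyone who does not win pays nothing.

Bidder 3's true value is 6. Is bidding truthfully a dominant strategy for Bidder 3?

Check each profile of the others' bids and compare truth against every alternative bid.
Others bid (6, 6): truth gives 0, best alternative gives -2.
Others bid (6, 8): truth gives 0, best alternative gives 0.
Others bid (6, 11): truth gives 0, best alternative gives 0.
Others bid (8, 6): truth gives 0, best alternative gives 0.
Others bid (8, 8): truth gives 0, best alternative gives 0.
Others bid (8, 11): truth gives 0, best alternative gives 0.
(Remaining 3 profiles checked similarly; truth is weakly best in each.)
In every case the truthful bid is at least as good as any alternative, so it is a dominant strategy.

Yes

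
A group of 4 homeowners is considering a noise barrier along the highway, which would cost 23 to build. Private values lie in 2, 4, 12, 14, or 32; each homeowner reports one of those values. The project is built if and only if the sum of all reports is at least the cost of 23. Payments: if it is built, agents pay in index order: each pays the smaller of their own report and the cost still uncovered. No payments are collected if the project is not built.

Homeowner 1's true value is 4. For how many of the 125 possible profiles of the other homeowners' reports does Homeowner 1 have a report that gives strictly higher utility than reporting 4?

Others report (2, 2, 32): truth gives 0; report 2 gives 2 > 0. Violating.
Others report (2, 4, 32): truth gives 0; report 2 gives 2 > 0. Violating.
Others report (2, 12, 12): truth gives 0; report 2 gives 2 > 0. Violating.
Others report (2, 12, 14): truth gives 0; report 2 gives 2 > 0. Violating.
Others report (2, 2, 2): truth gives 0; no alternative beats it.
Others report (2, 2, 4): truth gives 0; no alternative beats it.
(Checking all 125 profiles: 96 have a profitable deviation, 29 do not.)

96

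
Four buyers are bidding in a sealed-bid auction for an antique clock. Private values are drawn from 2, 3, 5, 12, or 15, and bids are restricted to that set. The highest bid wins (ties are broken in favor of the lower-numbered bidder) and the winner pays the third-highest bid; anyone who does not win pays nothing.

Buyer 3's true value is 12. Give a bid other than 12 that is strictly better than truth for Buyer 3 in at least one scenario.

Suppose Buyer 1 bids 2, Buyer 2 bids 2 and Buyer 4 bids 15.
Bid 12: loses, pays 0, utility 0.
Bid 15: wins, pays 2, utility 12 - 2 = 10.
So bidding 15 beats truth here (10 > 0).

15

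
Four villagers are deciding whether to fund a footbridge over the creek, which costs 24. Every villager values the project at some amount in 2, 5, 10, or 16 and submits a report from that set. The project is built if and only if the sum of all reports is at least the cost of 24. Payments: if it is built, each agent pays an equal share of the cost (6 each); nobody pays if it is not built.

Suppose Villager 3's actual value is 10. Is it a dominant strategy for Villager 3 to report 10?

No

Consider the case where Villager 1 reports 2, Villager 2 reports 2 and Villager 4 reports 5.
Truthful report 10: project not built, utility 0.
Report 16 instead: project built, pays 6, utility 10 - 6 = 4.
Since 4 > 0, reporting 16 is strictly better here, so truthful reporting is not dominant.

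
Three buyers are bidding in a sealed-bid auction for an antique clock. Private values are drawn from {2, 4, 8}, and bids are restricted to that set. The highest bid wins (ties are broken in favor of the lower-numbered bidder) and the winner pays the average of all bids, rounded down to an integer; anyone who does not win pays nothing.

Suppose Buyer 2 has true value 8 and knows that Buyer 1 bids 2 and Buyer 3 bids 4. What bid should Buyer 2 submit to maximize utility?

Bid 2: loses, pays 0, utility 0.
Bid 4: wins, pays 3, utility 8 - 3 = 5.
Bid 8: wins, pays 4, utility 8 - 4 = 4.
The best choice is 4 with utility 5.

4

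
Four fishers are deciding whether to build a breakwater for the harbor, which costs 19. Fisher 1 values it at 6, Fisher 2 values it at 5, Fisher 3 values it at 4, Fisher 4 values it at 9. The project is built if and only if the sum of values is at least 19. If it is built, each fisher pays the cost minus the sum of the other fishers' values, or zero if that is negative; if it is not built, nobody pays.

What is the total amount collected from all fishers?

Total value 24 ≥ cost 19, so it is built.
Fisher 1: others sum to 18; max(0, 19 - 18) = 1.
Fisher 2: others sum to 19; max(0, 19 - 19) = 0.
Fisher 3: others sum to 20; max(0, 19 - 20) = 0.
Fisher 4: others sum to 15; max(0, 19 - 15) = 4.
Total collected = 1 + 0 + 0 + 4 = 5.

5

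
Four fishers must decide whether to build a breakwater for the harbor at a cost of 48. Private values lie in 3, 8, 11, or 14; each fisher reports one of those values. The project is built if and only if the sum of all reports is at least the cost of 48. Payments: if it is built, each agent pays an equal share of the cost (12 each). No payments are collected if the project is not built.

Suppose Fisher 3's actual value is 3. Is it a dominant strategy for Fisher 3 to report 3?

Yes

Check each profile of the others' reports and compare truth against every alternative report.
Others report (14, 14, 14): truth gives 0, best alternative gives -9.
Others report (3, 3, 3): truth gives 0, best alternative gives 0.
Others report (3, 3, 8): truth gives 0, best alternative gives 0.
Others report (3, 3, 11): truth gives 0, best alternative gives 0.
Others report (3, 3, 14): truth gives 0, best alternative gives 0.
Others report (3, 8, 3): truth gives 0, best alternative gives 0.
(Remaining 58 profiles checked similarly; truth is weakly best in each.)
In every case the truthful report is at least as good as any alternative, so it is a dominant strategy.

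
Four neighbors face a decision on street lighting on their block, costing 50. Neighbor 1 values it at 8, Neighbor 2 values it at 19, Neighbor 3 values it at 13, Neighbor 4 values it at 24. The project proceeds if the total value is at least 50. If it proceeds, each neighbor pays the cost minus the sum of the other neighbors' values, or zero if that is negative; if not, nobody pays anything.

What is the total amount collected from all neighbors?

Total value 64 ≥ cost 50, so it is built.
Neighbor 1: others sum to 56; max(0, 50 - 56) = 0.
Neighbor 2: others sum to 45; max(0, 50 - 45) = 5.
Neighbor 3: others sum to 51; max(0, 50 - 51) = 0.
Neighbor 4: others sum to 40; max(0, 50 - 40) = 10.
Total collected = 0 + 5 + 0 + 10 = 15.

15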